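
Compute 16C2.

C(16,2) = (16·15) / 2! = 240 / 2 = 120.

120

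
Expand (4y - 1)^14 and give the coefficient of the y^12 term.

1526726656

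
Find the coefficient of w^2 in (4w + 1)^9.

576

The general term is C(9,j)·(4w)^j·(1)^(9-j); the w^2 term has j = 2.
C(9,2) = 36.
Coefficient = C(9,2) · 4^2 = 36 · 16 = 576.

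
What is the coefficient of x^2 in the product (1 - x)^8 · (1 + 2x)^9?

Coefficient of x^2 = Σ_{j} C(8,j)·(-1)^j·C(9,2-j)·2^(2-j) for j from 0 to 2.
= 144 + (-144) + 28 = 28.

28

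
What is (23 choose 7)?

245157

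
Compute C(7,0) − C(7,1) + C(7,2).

15

The partial alternating sum Σ_{k=0}^{2} (−1)^k C(7,k) = (−1)^2 C(6,2) = 15.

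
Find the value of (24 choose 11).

C(24,11) = (24·23·22·21·20·19·18·17·16·15·14) / 11! = 99638080819200 / 39916800 = 2496144.

2496144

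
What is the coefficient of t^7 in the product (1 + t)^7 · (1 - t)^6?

-20

Coefficient of t^7 = Σ_{j} C(7,j)·1^j·C(6,7-j)·(-1)^(7-j) for j from 1 to 7.
= 7 + (-126) + 525 + (-700) + 315 + (-42) + 1 = -20.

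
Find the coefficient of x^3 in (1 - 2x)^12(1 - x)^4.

Coefficient of x^3 = Σ_{j} C(12,j)·(-2)^j·C(4,3-j)·(-1)^(3-j) for j from 0 to 3.
= (-4) + (-144) + (-1056) + (-1760) = -2964.

-2964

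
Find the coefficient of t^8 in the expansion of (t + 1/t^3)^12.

12

General term: C(12,j)·(t)^j·(1/t^3)^(12-j), with t-exponent 1j − 3(12−j) = 4j − 36.
Set 4j − 36 = 8: j = 11.
C(12,11) = 12; 1^11 = 1; 1^1 = 1.
Coefficient = 12 · 1 · 1 = 12.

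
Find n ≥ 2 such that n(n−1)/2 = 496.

32

n(n−1)/2 = 496 ⇒ n(n−1) = 992. Since 32·31 = 992, n = 32.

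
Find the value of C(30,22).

C(30,22) = C(30,8) by symmetry.
C(30,8) = (30·29·28·27·26·25·24·23) / 8! = 235989936000 / 40320 = 5852925.

5852925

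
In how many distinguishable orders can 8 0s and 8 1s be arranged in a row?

Choose positions for the 0s: C(16,8) = 12870.

12870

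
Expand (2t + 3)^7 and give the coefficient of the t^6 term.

The general term is C(7,j)·(2t)^j·(3)^(7-j); the t^6 term has j = 6.
C(7,6) = 7.
Coefficient = C(7,6) · 2^6 · 3^1 = 7 · 64 · 3 = 1344.

1344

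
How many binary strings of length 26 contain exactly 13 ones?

Choose the 13 positions: C(26,13) = 10400600.

10400600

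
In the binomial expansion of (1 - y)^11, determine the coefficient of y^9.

-55

The general term is C(11,j)·(1)^j·(-y)^(11-j); the y^9 term has j = 2.
C(11,2) = 55.
Coefficient = C(11,2) · (-1)^9 = 55 · (-1) = -55.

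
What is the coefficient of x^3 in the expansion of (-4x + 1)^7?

The general term is C(7,j)·(-4x)^j·(1)^(7-j); the x^3 term has j = 3.
C(7,3) = 35.
Coefficient = C(7,3) · (-4)^3 = 35 · (-64) = -2240.

-2240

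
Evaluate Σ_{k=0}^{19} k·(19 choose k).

Differentiating (1+x)^19 and setting x=1: Σ k·C(19,k) = 19·2^18 = 4980736.

4980736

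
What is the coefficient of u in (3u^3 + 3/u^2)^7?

76545

General term: C(7,j)·(3u^3)^j·(3/u^2)^(7-j), with u-exponent 3j − 2(7−j) = 5j − 14.
Set 5j − 14 = 1: j = 3.
C(7,3) = 35; 3^3 = 27; 3^4 = 81.
Coefficient = 35 · 27 · 81 = 76545.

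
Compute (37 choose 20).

C(37,20) = C(37,17) by symmetry.
C(37,17) = (37·36·35·34·33·32·31·30·29·28·27·26·25·24·23·22·21) / 17! = 5657339689378493276160000 / 355687428096000 = 15905368710.

15905368710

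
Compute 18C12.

18564

C(18,12) = C(18,6) by symmetry.
C(18,6) = (18·17·16·15·14·13) / 6! = 13366080 / 720 = 18564.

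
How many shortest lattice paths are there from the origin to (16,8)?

735471

Each path is a sequence of 24 steps with 16 rights: C(24,16) = 735471.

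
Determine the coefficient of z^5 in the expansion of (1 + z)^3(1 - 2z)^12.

Coefficient of z^5 = Σ_{j} C(3,j)·1^j·C(12,5-j)·(-2)^(5-j) for j from 0 to 3.
= (-25344) + 23760 + (-5280) + 264 = -6600.

-6600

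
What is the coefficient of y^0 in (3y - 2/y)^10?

-1959552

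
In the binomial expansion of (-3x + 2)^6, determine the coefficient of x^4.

The general term is C(6,j)·(-3x)^j·(2)^(6-j); the x^4 term has j = 4.
C(6,4) = 15.
Coefficient = C(6,4) · (-3)^4 · 2^2 = 15 · 81 · 4 = 4860.

4860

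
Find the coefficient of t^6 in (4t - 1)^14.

12300288

The general term is C(14,j)·(4t)^j·(-1)^(14-j); the t^6 term has j = 6.
C(14,6) = 3003.
Coefficient = C(14,6) · 4^6 = 3003 · 4096 = 12300288.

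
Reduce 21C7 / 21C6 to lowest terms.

C(n,k+1)/C(n,k) = (n−k)/(k+1) = (21−6)/(6+1) = 15/7.

15/7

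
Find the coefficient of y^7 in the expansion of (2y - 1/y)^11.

28160

General term: C(11,j)·(2y)^j·(-1/y)^(11-j), with y-exponent 1j − 1(11−j) = 2j − 11.
Set 2j − 11 = 7: j = 9.
C(11,9) = 55; 2^9 = 512; (-1)^2 = 1.
Coefficient = 55 · 512 · 1 = 28160.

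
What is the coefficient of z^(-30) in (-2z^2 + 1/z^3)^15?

General term: C(15,j)·(-2z^2)^j·(1/z^3)^(15-j), with z-exponent 2j − 3(15−j) = 5j − 45.
Set 5j − 45 = -30: j = 3.
C(15,3) = 455; (-2)^3 = -8; 1^12 = 1.
Coefficient = 455 · (-8) · 1 = -3640.

-3640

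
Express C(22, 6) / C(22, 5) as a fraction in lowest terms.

C(n,k+1)/C(n,k) = (n−k)/(k+1) = (22−5)/(5+1) = 17/6.

17/6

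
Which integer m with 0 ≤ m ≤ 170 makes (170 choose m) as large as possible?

C(170,m) is maximized at m = 170/2 = 85.

85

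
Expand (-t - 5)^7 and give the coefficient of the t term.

The general term is C(7,j)·(-t)^j·(-5)^(7-j); the t^1 term has j = 1.
C(7,1) = 7.
Coefficient = C(7,1) · (-1)^1 · (-5)^6 = 7 · (-1) · 15625 = -109375.

-109375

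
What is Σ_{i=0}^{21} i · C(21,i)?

22020096

Differentiating (1+x)^21 and setting x=1: Σ i·C(21,i) = 21·2^20 = 22020096.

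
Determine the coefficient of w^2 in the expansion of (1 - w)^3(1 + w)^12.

33

Coefficient of w^2 = Σ_{j} C(3,j)·(-1)^j·C(12,2-j)·1^(2-j) for j from 0 to 2.
= 66 + (-36) + 3 = 33.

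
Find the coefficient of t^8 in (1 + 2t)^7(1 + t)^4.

Coefficient of t^8 = Σ_{j} C(7,j)·2^j·C(4,8-j)·1^(8-j) for j from 4 to 7.
= 560 + 2688 + 2688 + 512 = 6448.

6448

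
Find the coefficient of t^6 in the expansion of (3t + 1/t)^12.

General term: C(12,j)·(3t)^j·(1/t)^(12-j), with t-exponent 1j − 1(12−j) = 2j − 12.
Set 2j − 12 = 6: j = 9.
C(12,9) = 220; 3^9 = 19683; 1^3 = 1.
Coefficient = 220 · 19683 · 1 = 4330260.

4330260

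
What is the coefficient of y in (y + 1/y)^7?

35

General term: C(7,j)·(y)^j·(1/y)^(7-j), with y-exponent 1j − 1(7−j) = 2j − 7.
Set 2j − 7 = 1: j = 4.
C(7,4) = 35; 1^4 = 1; 1^3 = 1.
Coefficient = 35 · 1 · 1 = 35.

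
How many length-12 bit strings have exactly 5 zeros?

Choose the 5 positions: C(12,5) = 792.

792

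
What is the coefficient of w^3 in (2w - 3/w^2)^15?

226437120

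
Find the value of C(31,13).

206253075

C(31,13) = (31·30·29·28·27·26·25·24·23·22·21·20·19) / 13! = 1284342188088960000 / 6227020800 = 206253075.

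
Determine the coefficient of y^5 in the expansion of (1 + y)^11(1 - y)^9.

72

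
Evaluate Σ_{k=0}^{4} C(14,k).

1471

1 + 14 + 91 + 364 + 1001 = 1471.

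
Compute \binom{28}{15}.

37442160

C(28,15) = C(28,13) by symmetry.
C(28,13) = (28·27·26·25·24·23·22·21·20·19·18·17·16) / 13! = 233153109116928000 / 6227020800 = 37442160.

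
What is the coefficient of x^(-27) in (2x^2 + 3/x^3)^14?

General term: C(14,j)·(2x^2)^j·(3/x^3)^(14-j), with x-exponent 2j − 3(14−j) = 5j − 42.
Set 5j − 42 = -27: j = 3.
C(14,3) = 364; 2^3 = 8; 3^11 = 177147.
Coefficient = 364 · 8 · 177147 = 515852064.

515852064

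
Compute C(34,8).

C(34,8) = (34·33·32·31·30·29·28·27) / 8! = 732058145280 / 40320 = 18156204.

18156204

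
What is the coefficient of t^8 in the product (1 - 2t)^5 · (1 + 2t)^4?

Coefficient of t^8 = Σ_{j} C(5,j)·(-2)^j·C(4,8-j)·2^(8-j) for j from 4 to 5.
= 1280 + (-1024) = 256.

256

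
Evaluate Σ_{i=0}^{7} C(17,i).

41226

1 + 17 + 136 + 680 + 2380 + 6188 + 12376 + 19448 = 41226.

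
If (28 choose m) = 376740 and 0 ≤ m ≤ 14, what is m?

C(28,m) increases on 0 ≤ m ≤ 14. C(28,5) = 98280 and C(28,6) = 376740, so m = 6.

6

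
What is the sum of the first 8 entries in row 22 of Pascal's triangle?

1 + 22 + 231 + 1540 + 7315 + 26334 + 74613 + 170544 = 280600.

280600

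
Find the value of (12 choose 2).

66

C(12,2) = (12·11) / 2! = 132 / 2 = 66.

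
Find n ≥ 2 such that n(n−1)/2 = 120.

n(n−1)/2 = 120 ⇒ n(n−1) = 240. Since 16·15 = 240, n = 16.

16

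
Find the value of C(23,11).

C(23,11) = (23·22·21·20·19·18·17·16·15·14·13) / 11! = 53970627110400 / 39916800 = 1352078.

1352078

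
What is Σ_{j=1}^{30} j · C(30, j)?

16106127360

Differentiating (1+x)^30 and setting x=1: Σ j·C(30,j) = 30·2^29 = 16106127360.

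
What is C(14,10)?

1001

C(14,10) = C(14,4) by symmetry.
C(14,4) = (14·13·12·11) / 4! = 24024 / 24 = 1001.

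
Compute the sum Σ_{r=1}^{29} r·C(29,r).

7784628224

Since r·C(29,r) = 29·C(28,r−1), the sum is 29·2^28 = 29·268435456 = 7784628224.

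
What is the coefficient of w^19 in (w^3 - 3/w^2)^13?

General term: C(13,j)·(w^3)^j·(-3/w^2)^(13-j), with w-exponent 3j − 2(13−j) = 5j − 26.
Set 5j − 26 = 19: j = 9.
C(13,9) = 715; 1^9 = 1; (-3)^4 = 81.
Coefficient = 715 · 1 · 81 = 57915.

57915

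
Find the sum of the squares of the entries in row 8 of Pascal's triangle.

12870

By Vandermonde's identity, Σ C(8,i)² = C(16,8) = 12870.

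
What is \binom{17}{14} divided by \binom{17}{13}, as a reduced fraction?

C(n,k+1)/C(n,k) = (n−k)/(k+1) = (17−13)/(13+1) = 4/14 = 2/7.

2/7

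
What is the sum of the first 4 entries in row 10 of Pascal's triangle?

176

1 + 10 + 45 + 120 = 176.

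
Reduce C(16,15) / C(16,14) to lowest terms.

C(n,k+1)/C(n,k) = (n−k)/(k+1) = (16−14)/(14+1) = 2/15.

2/15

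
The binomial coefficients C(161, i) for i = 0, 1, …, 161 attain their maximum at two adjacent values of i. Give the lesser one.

80

For odd n = 161, C(161,i) peaks at i = (n−1)/2 and (n+1)/2; the lesser is 80.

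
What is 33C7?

C(33,7) = (33·32·31·30·29·28·27) / 7! = 21531121920 / 5040 = 4272048.

4272048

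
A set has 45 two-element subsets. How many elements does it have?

10

n(n−1)/2 = 45 ⇒ n(n−1) = 90. Since 10·9 = 90, n = 10.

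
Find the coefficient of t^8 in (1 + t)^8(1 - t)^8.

Coefficient of t^8 = Σ_{j} C(8,j)·1^j·C(8,8-j)·(-1)^(8-j) for j from 0 to 8.
= 1 + (-64) + 784 + (-3136) + 4900 + (-3136) + 784 + (-64) + 1 = 70.

70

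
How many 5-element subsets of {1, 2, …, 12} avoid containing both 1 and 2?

672

All 5-subsets: C(12,5) = 792. Those containing both fixed elements: C(10,3) = 120.
792 − 120 = 672.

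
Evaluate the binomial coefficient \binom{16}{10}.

C(16,10) = C(16,6) by symmetry.
C(16,6) = (16·15·14·13·12·11) / 6! = 5765760 / 720 = 8008.

8008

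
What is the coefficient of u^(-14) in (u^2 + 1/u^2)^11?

55

General term: C(11,j)·(u^2)^j·(1/u^2)^(11-j), with u-exponent 2j − 2(11−j) = 4j − 22.
Set 4j − 22 = -14: j = 2.
C(11,2) = 55; 1^2 = 1; 1^9 = 1.
Coefficient = 55 · 1 · 1 = 55.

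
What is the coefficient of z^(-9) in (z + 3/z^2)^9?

61236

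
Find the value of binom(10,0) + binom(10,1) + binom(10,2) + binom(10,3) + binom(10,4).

1 + 10 + 45 + 120 + 210 = 386.

386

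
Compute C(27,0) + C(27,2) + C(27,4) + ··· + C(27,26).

Even-i terms of row 27 sum to 2^26 = 67108864.

67108864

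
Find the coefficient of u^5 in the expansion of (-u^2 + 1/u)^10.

-252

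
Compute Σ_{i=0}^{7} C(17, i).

1 + 17 + 136 + 680 + 2380 + 6188 + 12376 + 19448 = 41226.

41226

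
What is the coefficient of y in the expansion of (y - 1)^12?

The general term is C(12,j)·(y)^j·(-1)^(12-j); the y^1 term has j = 1.
C(12,1) = 12.
Coefficient = C(12,1) · (-1)^11 = 12 · (-1) = -12.

-12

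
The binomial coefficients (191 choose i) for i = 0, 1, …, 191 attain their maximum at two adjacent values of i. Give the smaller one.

For odd n = 191, C(191,i) peaks at i = (n−1)/2 and (n+1)/2; the smaller is 95.

95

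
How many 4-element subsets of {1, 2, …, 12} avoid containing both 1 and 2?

All 4-subsets: C(12,4) = 495. Those containing both fixed elements: C(10,2) = 45.
495 − 45 = 450.

450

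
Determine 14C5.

C(14,5) = (14·13·12·11·10) / 5! = 240240 / 120 = 2002.

2002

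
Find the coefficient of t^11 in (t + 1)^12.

12

The general term is C(12,j)·(t)^j·(1)^(12-j); the t^11 term has j = 11.
C(12,11) = 12.
Coefficient = C(12,11) = 12.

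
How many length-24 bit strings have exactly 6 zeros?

134596

Choose the 6 positions: C(24,6) = 134596.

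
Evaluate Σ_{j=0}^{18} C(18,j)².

9075135300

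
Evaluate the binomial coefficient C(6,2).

15

C(6,2) = (6·5) / 2! = 30 / 2 = 15.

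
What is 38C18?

C(38,18) = (38·37·36·35·34·33·32·31·30·29·28·27·26·25·24·23·22·21) / 18! = 214978908196382744494080000 / 6402373705728000 = 33578000610.

33578000610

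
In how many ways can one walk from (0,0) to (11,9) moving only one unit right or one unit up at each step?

167960

Each path is a sequence of 20 steps with 11 rights: C(20,11) = 167960.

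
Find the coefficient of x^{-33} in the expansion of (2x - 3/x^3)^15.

General term: C(15,j)·(2x)^j·(-3/x^3)^(15-j), with x-exponent 1j − 3(15−j) = 4j − 45.
Set 4j − 45 = -33: j = 3.
C(15,3) = 455; 2^3 = 8; (-3)^12 = 531441.
Coefficient = 455 · 8 · 531441 = 1934445240.

1934445240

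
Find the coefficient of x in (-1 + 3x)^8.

-24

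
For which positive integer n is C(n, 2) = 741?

n(n−1)/2 = 741 ⇒ n(n−1) = 1482. Since 39·38 = 1482, n = 39.

39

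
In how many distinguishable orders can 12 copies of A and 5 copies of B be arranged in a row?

6188

Choose positions for the A's: C(17,12) = 6188.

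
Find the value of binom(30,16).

C(30,16) = C(30,14) by symmetry.
C(30,14) = (30·29·28·27·26·25·24·23·22·21·20·19·18·17) / 14! = 12677700308232960000 / 87178291200 = 145422675.

145422675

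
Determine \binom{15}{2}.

105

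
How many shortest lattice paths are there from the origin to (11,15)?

7726160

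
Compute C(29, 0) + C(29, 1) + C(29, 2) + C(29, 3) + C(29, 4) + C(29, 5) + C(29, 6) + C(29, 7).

2182396

1 + 29 + 406 + 3654 + 23751 + 118755 + 475020 + 1560780 = 2182396.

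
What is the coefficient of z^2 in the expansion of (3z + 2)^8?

16128

The general term is C(8,j)·(3z)^j·(2)^(8-j); the z^2 term has j = 2.
C(8,2) = 28.
Coefficient = C(8,2) · 3^2 · 2^6 = 28 · 9 · 64 = 16128.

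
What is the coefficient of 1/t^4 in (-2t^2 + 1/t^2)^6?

60

General term: C(6,j)·(-2t^2)^j·(1/t^2)^(6-j), with t-exponent 2j − 2(6−j) = 4j − 12.
Set 4j − 12 = -4: j = 2.
C(6,2) = 15; (-2)^2 = 4; 1^4 = 1.
Coefficient = 15 · 4 · 1 = 60.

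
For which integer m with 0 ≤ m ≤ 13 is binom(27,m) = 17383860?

C(27,m) increases on 0 ≤ m ≤ 13. C(27,11) = 13037895 and C(27,12) = 17383860, so m = 12.

12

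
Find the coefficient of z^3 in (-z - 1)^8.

56

The general term is C(8,j)·(-z)^j·(-1)^(8-j); the z^3 term has j = 3.
C(8,3) = 56.
Coefficient = C(8,3) · (-1)^3 · (-1)^5 = 56 · (-1) · (-1) = 56.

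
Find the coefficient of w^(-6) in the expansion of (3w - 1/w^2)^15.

-42220035

General term: C(15,j)·(3w)^j·(-1/w^2)^(15-j), with w-exponent 1j − 2(15−j) = 3j − 30.
Set 3j − 30 = -6: j = 8.
C(15,8) = 6435; 3^8 = 6561; (-1)^7 = -1.
Coefficient = 6435 · 6561 · (-1) = -42220035.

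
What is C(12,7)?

C(12,7) = C(12,5) by symmetry.
C(12,5) = (12·11·10·9·8) / 5! = 95040 / 120 = 792.

792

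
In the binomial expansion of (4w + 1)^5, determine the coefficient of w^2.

The general term is C(5,j)·(4w)^j·(1)^(5-j); the w^2 term has j = 2.
C(5,2) = 10.
Coefficient = C(5,2) · 4^2 = 10 · 16 = 160.

160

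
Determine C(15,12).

C(15,12) = C(15,3) by symmetry.
C(15,3) = (15·14·13) / 3! = 2730 / 6 = 455.

455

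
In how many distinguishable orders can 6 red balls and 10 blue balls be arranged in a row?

8008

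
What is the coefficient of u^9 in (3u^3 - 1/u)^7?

-2835

General term: C(7,j)·(3u^3)^j·(-1/u)^(7-j), with u-exponent 3j − 1(7−j) = 4j − 7.
Set 4j − 7 = 9: j = 4.
C(7,4) = 35; 3^4 = 81; (-1)^3 = -1.
Coefficient = 35 · 81 · (-1) = -2835.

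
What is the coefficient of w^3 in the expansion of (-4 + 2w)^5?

1280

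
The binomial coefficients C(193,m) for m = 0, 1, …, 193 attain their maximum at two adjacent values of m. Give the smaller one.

For odd n = 193, C(193,m) peaks at m = (n−1)/2 and (n+1)/2; the smaller is 96.

96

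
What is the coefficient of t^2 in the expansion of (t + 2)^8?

1792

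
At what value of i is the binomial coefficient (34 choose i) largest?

17

C(34,i) is maximized at i = 34/2 = 17.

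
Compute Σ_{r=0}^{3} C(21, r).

1562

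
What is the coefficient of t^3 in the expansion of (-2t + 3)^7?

-22680

The general term is C(7,j)·(-2t)^j·(3)^(7-j); the t^3 term has j = 3.
C(7,3) = 35.
Coefficient = C(7,3) · (-2)^3 · 3^4 = 35 · (-8) · 81 = -22680.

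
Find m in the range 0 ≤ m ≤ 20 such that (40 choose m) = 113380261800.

C(40,m) increases on 0 ≤ m ≤ 20. C(40,17) = 88732378800 and C(40,18) = 113380261800, so m = 18.

18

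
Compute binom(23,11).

1352078

C(23,11) = (23·22·21·20·19·18·17·16·15·14·13) / 11! = 53970627110400 / 39916800 = 1352078.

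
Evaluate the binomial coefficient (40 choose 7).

18643560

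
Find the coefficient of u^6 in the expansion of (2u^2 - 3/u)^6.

2160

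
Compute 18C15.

C(18,15) = C(18,3) by symmetry.
C(18,3) = (18·17·16) / 3! = 4896 / 6 = 816.

816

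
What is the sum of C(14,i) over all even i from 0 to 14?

8192

Even-i terms of row 14 sum to 2^13 = 8192.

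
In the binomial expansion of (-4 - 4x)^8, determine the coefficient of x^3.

3670016

The general term is C(8,j)·(-4)^j·(-4x)^(8-j); the x^3 term has j = 5.
C(8,5) = 56.
Coefficient = C(8,5) · (-4)^5 · (-4)^3 = 56 · (-1024) · (-64) = 3670016.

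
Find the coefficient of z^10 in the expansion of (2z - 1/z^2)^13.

General term: C(13,j)·(2z)^j·(-1/z^2)^(13-j), with z-exponent 1j − 2(13−j) = 3j − 26.
Set 3j − 26 = 10: j = 12.
C(13,12) = 13; 2^12 = 4096; (-1)^1 = -1.
Coefficient = 13 · 4096 · (-1) = -53248.

-53248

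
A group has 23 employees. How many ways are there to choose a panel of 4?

This is C(23,4) = 8855.

8855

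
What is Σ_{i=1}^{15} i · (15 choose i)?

245760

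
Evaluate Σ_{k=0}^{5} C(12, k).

1586

1 + 12 + 66 + 220 + 495 + 792 = 1586.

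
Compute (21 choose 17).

5985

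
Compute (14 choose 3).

364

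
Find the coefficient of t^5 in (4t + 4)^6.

24576

The general term is C(6,j)·(4t)^j·(4)^(6-j); the t^5 term has j = 5.
C(6,5) = 6.
Coefficient = C(6,5) · 4^5 · 4^1 = 6 · 1024 · 4 = 24576.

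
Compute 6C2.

C(6,2) = (6·5) / 2! = 30 / 2 = 15.

15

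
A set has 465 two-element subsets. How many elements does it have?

n(n−1)/2 = 465 ⇒ n(n−1) = 930. Since 31·30 = 930, n = 31.

31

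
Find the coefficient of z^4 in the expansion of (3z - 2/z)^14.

-1260971712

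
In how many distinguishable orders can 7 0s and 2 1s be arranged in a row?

Choose positions for the 0s: C(9,7) = 36.

36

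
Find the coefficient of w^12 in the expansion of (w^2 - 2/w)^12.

7920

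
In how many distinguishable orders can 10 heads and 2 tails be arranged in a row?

Choose positions for the heads: C(12,10) = 66.

66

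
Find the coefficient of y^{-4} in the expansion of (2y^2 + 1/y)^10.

180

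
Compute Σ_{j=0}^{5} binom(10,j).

638

1 + 10 + 45 + 120 + 210 + 252 = 638.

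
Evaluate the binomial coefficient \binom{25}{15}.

3268760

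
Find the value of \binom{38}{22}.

C(38,22) = C(38,16) by symmetry.
C(38,16) = (38·37·36·35·34·33·32·31·30·29·28·27·26·25·24·23) / 16! = 465322312113382563840000 / 20922789888000 = 22239974430.

22239974430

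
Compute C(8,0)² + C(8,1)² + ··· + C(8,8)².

Σ C(8,i)² is the coefficient of x^8 in (1+x)^8(1+x)^8 = (1+x)^16, i.e. C(16,8) = 12870.

12870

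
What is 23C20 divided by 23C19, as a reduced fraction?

C(n,k+1)/C(n,k) = (n−k)/(k+1) = (23−19)/(19+1) = 4/20 = 1/5.

1/5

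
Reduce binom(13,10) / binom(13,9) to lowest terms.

C(n,k+1)/C(n,k) = (n−k)/(k+1) = (13−9)/(9+1) = 4/10 = 2/5.

2/5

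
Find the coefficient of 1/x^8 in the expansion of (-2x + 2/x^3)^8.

General term: C(8,j)·(-2x)^j·(2/x^3)^(8-j), with x-exponent 1j − 3(8−j) = 4j − 24.
Set 4j − 24 = -8: j = 4.
C(8,4) = 70; (-2)^4 = 16; 2^4 = 16.
Coefficient = 70 · 16 · 16 = 17920.

17920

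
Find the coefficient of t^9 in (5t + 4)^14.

The general term is C(14,j)·(5t)^j·(4)^(14-j); the t^9 term has j = 9.
C(14,9) = 2002.
Coefficient = C(14,9) · 5^9 · 4^5 = 2002 · 1953125 · 1024 = 4004000000000.

4004000000000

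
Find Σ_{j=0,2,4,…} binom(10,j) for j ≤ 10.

512

Half of (1+1)^10 + (1−1)^10 gives the even-index sum: 2^9 = 512.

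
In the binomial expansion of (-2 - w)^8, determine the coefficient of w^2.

The general term is C(8,j)·(-2)^j·(-w)^(8-j); the w^2 term has j = 6.
C(8,6) = 28.
Coefficient = C(8,6) · (-2)^6 = 28 · 64 = 1792.

1792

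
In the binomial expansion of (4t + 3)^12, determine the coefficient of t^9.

The general term is C(12,j)·(4t)^j·(3)^(12-j); the t^9 term has j = 9.
C(12,9) = 220.
Coefficient = C(12,9) · 4^9 · 3^3 = 220 · 262144 · 27 = 1557135360.

1557135360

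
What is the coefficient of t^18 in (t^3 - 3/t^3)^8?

General term: C(8,j)·(t^3)^j·(-3/t^3)^(8-j), with t-exponent 3j − 3(8−j) = 6j − 24.
Set 6j − 24 = 18: j = 7.
C(8,7) = 8; 1^7 = 1; (-3)^1 = -3.
Coefficient = 8 · 1 · (-3) = -24.

-24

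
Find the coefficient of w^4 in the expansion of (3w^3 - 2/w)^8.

-48384

General term: C(8,j)·(3w^3)^j·(-2/w)^(8-j), with w-exponent 3j − 1(8−j) = 4j − 8.
Set 4j − 8 = 4: j = 3.
C(8,3) = 56; 3^3 = 27; (-2)^5 = -32.
Coefficient = 56 · 27 · (-32) = -48384.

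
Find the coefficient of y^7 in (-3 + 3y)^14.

-16415149608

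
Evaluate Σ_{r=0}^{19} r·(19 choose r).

Differentiating (1+x)^19 and setting x=1: Σ r·C(19,r) = 19·2^18 = 4980736.

4980736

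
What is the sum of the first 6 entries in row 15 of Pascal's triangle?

4944

1 + 15 + 105 + 455 + 1365 + 3003 = 4944.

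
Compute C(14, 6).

3003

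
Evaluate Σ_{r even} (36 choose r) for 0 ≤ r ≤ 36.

Even-r terms of row 36 sum to 2^35 = 34359738368.

34359738368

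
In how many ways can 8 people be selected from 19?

This is C(19,8) = 75582.

75582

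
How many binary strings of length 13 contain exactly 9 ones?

715

Choose the 9 positions: C(13,9) = 715.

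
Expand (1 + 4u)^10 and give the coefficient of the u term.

The general term is C(10,j)·(1)^j·(4u)^(10-j); the u^1 term has j = 9.
C(10,9) = 10.
Coefficient = C(10,9) · 4^1 = 10 · 4 = 40.

40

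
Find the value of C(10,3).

C(10,3) = (10·9·8) / 3! = 720 / 6 = 120.

120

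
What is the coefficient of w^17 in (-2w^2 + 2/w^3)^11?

General term: C(11,j)·(-2w^2)^j·(2/w^3)^(11-j), with w-exponent 2j − 3(11−j) = 5j − 33.
Set 5j − 33 = 17: j = 10.
C(11,10) = 11; (-2)^10 = 1024; 2^1 = 2.
Coefficient = 11 · 1024 · 2 = 22528.

22528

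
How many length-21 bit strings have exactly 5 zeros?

Choose the 5 positions: C(21,5) = 20349.

20349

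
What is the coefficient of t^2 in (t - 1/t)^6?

15

General term: C(6,j)·(t)^j·(-1/t)^(6-j), with t-exponent 1j − 1(6−j) = 2j − 6.
Set 2j − 6 = 2: j = 4.
C(6,4) = 15; 1^4 = 1; (-1)^2 = 1.
Coefficient = 15 · 1 · 1 = 15.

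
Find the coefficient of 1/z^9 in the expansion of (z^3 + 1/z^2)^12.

General term: C(12,j)·(z^3)^j·(1/z^2)^(12-j), with z-exponent 3j − 2(12−j) = 5j − 24.
Set 5j − 24 = -9: j = 3.
C(12,3) = 220; 1^3 = 1; 1^9 = 1.
Coefficient = 220 · 1 · 1 = 220.

220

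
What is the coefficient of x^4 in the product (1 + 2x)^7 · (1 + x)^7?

4809

Coefficient of x^4 = Σ_{j} C(7,j)·2^j·C(7,4-j)·1^(4-j) for j from 0 to 4.
= 35 + 490 + 1764 + 1960 + 560 = 4809.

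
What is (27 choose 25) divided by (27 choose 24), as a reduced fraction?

3/25

C(n,k+1)/C(n,k) = (n−k)/(k+1) = (27−24)/(24+1) = 3/25.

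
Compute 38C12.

2707475148

C(38,12) = (38·37·36·35·34·33·32·31·30·29·28·27) / 12! = 1296884927852236800 / 479001600 = 2707475148.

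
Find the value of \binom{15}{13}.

105

C(15,13) = C(15,2) by symmetry.
C(15,2) = (15·14) / 2! = 210 / 2 = 105.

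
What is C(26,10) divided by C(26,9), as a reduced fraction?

17/10

C(n,k+1)/C(n,k) = (n−k)/(k+1) = (26−9)/(9+1) = 17/10.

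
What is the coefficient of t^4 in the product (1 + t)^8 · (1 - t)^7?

21

Coefficient of t^4 = Σ_{j} C(8,j)·1^j·C(7,4-j)·(-1)^(4-j) for j from 0 to 4.
= 35 + (-280) + 588 + (-392) + 70 = 21.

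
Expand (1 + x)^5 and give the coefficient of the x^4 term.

The general term is C(5,j)·(1)^j·(x)^(5-j); the x^4 term has j = 1.
C(5,1) = 5.
Coefficient = C(5,1) = 5.

5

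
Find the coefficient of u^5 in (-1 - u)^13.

The general term is C(13,j)·(-1)^j·(-u)^(13-j); the u^5 term has j = 8.
C(13,8) = 1287.
Coefficient = C(13,8) · (-1)^5 = 1287 · (-1) = -1287.

-1287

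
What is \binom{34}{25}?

C(34,25) = C(34,9) by symmetry.
C(34,9) = (34·33·32·31·30·29·28·27·26) / 9! = 19033511777280 / 362880 = 52451256.

52451256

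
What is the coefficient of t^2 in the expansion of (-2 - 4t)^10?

184320

The general term is C(10,j)·(-2)^j·(-4t)^(10-j); the t^2 term has j = 8.
C(10,8) = 45.
Coefficient = C(10,8) · (-2)^8 · (-4)^2 = 45 · 256 · 16 = 184320.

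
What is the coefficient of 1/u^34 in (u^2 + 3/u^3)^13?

6908733

General term: C(13,j)·(u^2)^j·(3/u^3)^(13-j), with u-exponent 2j − 3(13−j) = 5j − 39.
Set 5j − 39 = -34: j = 1.
C(13,1) = 13; 1^1 = 1; 3^12 = 531441.
Coefficient = 13 · 1 · 531441 = 6908733.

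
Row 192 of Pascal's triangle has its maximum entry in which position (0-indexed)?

96

C(192,m) is maximized at m = 192/2 = 96.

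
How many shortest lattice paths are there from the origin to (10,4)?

Each path is a sequence of 14 steps with 10 rights: C(14,10) = 1001.

1001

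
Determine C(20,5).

15504

C(20,5) = (20·19·18·17·16) / 5! = 1860480 / 120 = 15504.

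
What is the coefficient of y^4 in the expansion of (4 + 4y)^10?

The general term is C(10,j)·(4)^j·(4y)^(10-j); the y^4 term has j = 6.
C(10,6) = 210.
Coefficient = C(10,6) · 4^6 · 4^4 = 210 · 4096 · 256 = 220200960.

220200960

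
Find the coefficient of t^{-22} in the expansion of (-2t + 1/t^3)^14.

-64064

General term: C(14,j)·(-2t)^j·(1/t^3)^(14-j), with t-exponent 1j − 3(14−j) = 4j − 42.
Set 4j − 42 = -22: j = 5.
C(14,5) = 2002; (-2)^5 = -32; 1^9 = 1.
Coefficient = 2002 · (-32) · 1 = -64064.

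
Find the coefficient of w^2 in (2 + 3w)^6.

The general term is C(6,j)·(2)^j·(3w)^(6-j); the w^2 term has j = 4.
C(6,4) = 15.
Coefficient = C(6,4) · 2^4 · 3^2 = 15 · 16 · 9 = 2160.

2160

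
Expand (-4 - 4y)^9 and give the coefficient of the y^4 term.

-33030144

The general term is C(9,j)·(-4)^j·(-4y)^(9-j); the y^4 term has j = 5.
C(9,5) = 126.
Coefficient = C(9,5) · (-4)^5 · (-4)^4 = 126 · (-1024) · 256 = -33030144.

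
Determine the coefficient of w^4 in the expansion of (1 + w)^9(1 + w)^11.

4845

Coefficient of w^4 = Σ_{j} C(9,j)·C(11,4-j) for j from 0 to 4.
= 330 + 1485 + 1980 + 924 + 126 = 4845.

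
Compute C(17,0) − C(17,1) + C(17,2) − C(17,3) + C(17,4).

1820

The partial alternating sum Σ_{k=0}^{4} (−1)^k C(17,k) = (−1)^4 C(16,4) = 1820.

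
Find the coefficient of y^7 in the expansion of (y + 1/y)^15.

1365

General term: C(15,j)·(y)^j·(1/y)^(15-j), with y-exponent 1j − 1(15−j) = 2j − 15.
Set 2j − 15 = 7: j = 11.
C(15,11) = 1365; 1^11 = 1; 1^4 = 1.
Coefficient = 1365 · 1 · 1 = 1365.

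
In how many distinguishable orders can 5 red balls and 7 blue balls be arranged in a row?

Choose positions for the red balls: C(12,5) = 792.

792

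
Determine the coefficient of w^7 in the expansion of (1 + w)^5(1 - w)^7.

Coefficient of w^7 = Σ_{j} C(5,j)·1^j·C(7,7-j)·(-1)^(7-j) for j from 0 to 5.
= (-1) + 35 + (-210) + 350 + (-175) + 21 = 20.

20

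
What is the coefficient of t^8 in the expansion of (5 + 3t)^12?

2029809375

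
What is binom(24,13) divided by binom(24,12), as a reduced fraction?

C(n,k+1)/C(n,k) = (n−k)/(k+1) = (24−12)/(12+1) = 12/13.

12/13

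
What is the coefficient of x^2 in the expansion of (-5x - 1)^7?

The general term is C(7,j)·(-5x)^j·(-1)^(7-j); the x^2 term has j = 2.
C(7,2) = 21.
Coefficient = C(7,2) · (-5)^2 · (-1)^5 = 21 · 25 · (-1) = -525.

-525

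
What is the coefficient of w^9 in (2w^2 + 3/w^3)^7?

General term: C(7,j)·(2w^2)^j·(3/w^3)^(7-j), with w-exponent 2j − 3(7−j) = 5j − 21.
Set 5j − 21 = 9: j = 6.
C(7,6) = 7; 2^6 = 64; 3^1 = 3.
Coefficient = 7 · 64 · 3 = 1344.

1344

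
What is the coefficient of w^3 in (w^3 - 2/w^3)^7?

-280

General term: C(7,j)·(w^3)^j·(-2/w^3)^(7-j), with w-exponent 3j − 3(7−j) = 6j − 21.
Set 6j − 21 = 3: j = 4.
C(7,4) = 35; 1^4 = 1; (-2)^3 = -8.
Coefficient = 35 · 1 · (-8) = -280.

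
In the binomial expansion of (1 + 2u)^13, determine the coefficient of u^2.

The general term is C(13,j)·(1)^j·(2u)^(13-j); the u^2 term has j = 11.
C(13,11) = 78.
Coefficient = C(13,11) · 2^2 = 78 · 4 = 312.

312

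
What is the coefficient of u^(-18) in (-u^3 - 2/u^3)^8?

General term: C(8,j)·(-u^3)^j·(-2/u^3)^(8-j), with u-exponent 3j − 3(8−j) = 6j − 24.
Set 6j − 24 = -18: j = 1.
C(8,1) = 8; (-1)^1 = -1; (-2)^7 = -128.
Coefficient = 8 · (-1) · (-128) = 1024.

1024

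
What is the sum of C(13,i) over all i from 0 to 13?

8192

Setting x = 1 in (1+x)^13 gives Σ C(13,i) = 2^13 = 8192.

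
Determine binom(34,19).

C(34,19) = C(34,15) by symmetry.
C(34,15) = (34·33·32·31·30·29·28·27·26·25·24·23·22·21·20) / 15! = 2427001153744527360000 / 1307674368000 = 1855967520.

1855967520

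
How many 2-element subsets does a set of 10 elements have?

C(10,2) = (10·9) / 2! = 90 / 2 = 45.

45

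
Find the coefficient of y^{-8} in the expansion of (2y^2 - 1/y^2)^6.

General term: C(6,j)·(2y^2)^j·(-1/y^2)^(6-j), with y-exponent 2j − 2(6−j) = 4j − 12.
Set 4j − 12 = -8: j = 1.
C(6,1) = 6; 2^1 = 2; (-1)^5 = -1.
Coefficient = 6 · 2 · (-1) = -12.

-12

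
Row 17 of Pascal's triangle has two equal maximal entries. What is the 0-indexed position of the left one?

For odd n = 17, C(17,m) peaks at m = (n−1)/2 and (n+1)/2; the lower is 8.

8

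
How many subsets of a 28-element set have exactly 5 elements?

98280

Choose the 5 positions: C(28,5) = 98280.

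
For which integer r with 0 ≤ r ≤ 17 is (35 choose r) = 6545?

C(35,r) increases on 0 ≤ r ≤ 17. C(35,2) = 595 and C(35,3) = 6545, so r = 3.

3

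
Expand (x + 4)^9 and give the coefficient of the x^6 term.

5376

The general term is C(9,j)·(x)^j·(4)^(9-j); the x^6 term has j = 6.
C(9,6) = 84.
Coefficient = C(9,6) · 4^3 = 84 · 64 = 5376.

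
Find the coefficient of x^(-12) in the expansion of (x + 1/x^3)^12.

924

General term: C(12,j)·(x)^j·(1/x^3)^(12-j), with x-exponent 1j − 3(12−j) = 4j − 36.
Set 4j − 36 = -12: j = 6.
C(12,6) = 924; 1^6 = 1; 1^6 = 1.
Coefficient = 924 · 1 · 1 = 924.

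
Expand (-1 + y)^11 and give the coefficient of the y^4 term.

The general term is C(11,j)·(-1)^j·(y)^(11-j); the y^4 term has j = 7.
C(11,7) = 330.
Coefficient = C(11,7) · (-1)^7 = 330 · (-1) = -330.

-330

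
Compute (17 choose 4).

2380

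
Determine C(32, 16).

C(32,16) = (32·31·30·29·28·27·26·25·24·23·22·21·20·19·18·17) / 16! = 12576278705767096320000 / 20922789888000 = 601080390.

601080390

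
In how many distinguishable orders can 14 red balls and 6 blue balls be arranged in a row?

Choose positions for the red balls: C(20,14) = 38760.

38760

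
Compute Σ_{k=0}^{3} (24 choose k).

1 + 24 + 276 + 2024 = 2325.

2325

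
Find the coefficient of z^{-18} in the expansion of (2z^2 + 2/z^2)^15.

14909440

General term: C(15,j)·(2z^2)^j·(2/z^2)^(15-j), with z-exponent 2j − 2(15−j) = 4j − 30.
Set 4j − 30 = -18: j = 3.
C(15,3) = 455; 2^3 = 8; 2^12 = 4096.
Coefficient = 455 · 8 · 4096 = 14909440.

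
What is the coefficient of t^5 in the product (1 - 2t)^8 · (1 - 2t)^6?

-64064

(1 - 2t)^8(1 - 2t)^6 = (1 - 2t)^14, so the coefficient of t^5 is C(14,5)·(-2)^5 = 2002·-32 = -64064.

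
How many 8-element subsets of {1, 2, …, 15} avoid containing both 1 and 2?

All 8-subsets: C(15,8) = 6435. Those containing both fixed elements: C(13,6) = 1716.
6435 − 1716 = 4719.

4719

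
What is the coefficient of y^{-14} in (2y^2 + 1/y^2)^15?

General term: C(15,j)·(2y^2)^j·(1/y^2)^(15-j), with y-exponent 2j − 2(15−j) = 4j − 30.
Set 4j − 30 = -14: j = 4.
C(15,4) = 1365; 2^4 = 16; 1^11 = 1.
Coefficient = 1365 · 16 · 1 = 21840.

21840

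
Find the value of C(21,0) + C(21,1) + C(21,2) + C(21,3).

1 + 21 + 210 + 1330 = 1562.

1562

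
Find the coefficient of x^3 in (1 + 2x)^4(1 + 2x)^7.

1320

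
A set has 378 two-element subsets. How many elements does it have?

28

n(n−1)/2 = 378 ⇒ n(n−1) = 756. Since 28·27 = 756, n = 28.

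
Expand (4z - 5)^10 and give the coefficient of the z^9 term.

-13107200

The general term is C(10,j)·(4z)^j·(-5)^(10-j); the z^9 term has j = 9.
C(10,9) = 10.
Coefficient = C(10,9) · 4^9 · (-5)^1 = 10 · 262144 · (-5) = -13107200.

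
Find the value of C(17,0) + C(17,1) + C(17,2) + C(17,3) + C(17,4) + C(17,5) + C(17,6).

21778

1 + 17 + 136 + 680 + 2380 + 6188 + 12376 = 21778.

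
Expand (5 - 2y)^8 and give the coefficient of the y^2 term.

The general term is C(8,j)·(5)^j·(-2y)^(8-j); the y^2 term has j = 6.
C(8,6) = 28.
Coefficient = C(8,6) · 5^6 · (-2)^2 = 28 · 15625 · 4 = 1750000.

1750000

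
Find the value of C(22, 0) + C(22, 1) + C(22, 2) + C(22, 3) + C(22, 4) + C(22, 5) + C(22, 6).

110056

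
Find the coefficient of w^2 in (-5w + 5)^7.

1640625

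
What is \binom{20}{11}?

C(20,11) = C(20,9) by symmetry.
C(20,9) = (20·19·18·17·16·15·14·13·12) / 9! = 60949324800 / 362880 = 167960.

167960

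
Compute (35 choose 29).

1623160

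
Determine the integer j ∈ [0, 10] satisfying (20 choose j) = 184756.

C(20,j) increases on 0 ≤ j ≤ 10. C(20,9) = 167960 and C(20,10) = 184756, so j = 10.

10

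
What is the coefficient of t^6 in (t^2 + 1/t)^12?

924

General term: C(12,j)·(t^2)^j·(1/t)^(12-j), with t-exponent 2j − 1(12−j) = 3j − 12.
Set 3j − 12 = 6: j = 6.
C(12,6) = 924; 1^6 = 1; 1^6 = 1.
Coefficient = 924 · 1 · 1 = 924.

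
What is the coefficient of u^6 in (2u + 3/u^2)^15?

50319360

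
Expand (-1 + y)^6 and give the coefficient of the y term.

-6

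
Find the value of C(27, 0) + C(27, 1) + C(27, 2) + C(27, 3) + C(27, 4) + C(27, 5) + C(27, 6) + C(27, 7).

1 + 27 + 351 + 2925 + 17550 + 80730 + 296010 + 888030 = 1285624.

1285624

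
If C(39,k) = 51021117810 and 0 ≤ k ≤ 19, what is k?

17

C(39,k) increases on 0 ≤ k ≤ 19. C(39,16) = 37711260990 and C(39,17) = 51021117810, so k = 17.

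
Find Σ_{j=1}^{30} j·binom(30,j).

16106127360

Since j·C(30,j) = 30·C(29,j−1), the sum is 30·2^29 = 30·536870912 = 16106127360.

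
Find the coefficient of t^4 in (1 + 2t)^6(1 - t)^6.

-45

Coefficient of t^4 = Σ_{j} C(6,j)·2^j·C(6,4-j)·(-1)^(4-j) for j from 0 to 4.
= 15 + (-240) + 900 + (-960) + 240 = -45.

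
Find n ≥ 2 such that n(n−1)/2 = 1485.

n(n−1)/2 = 1485 ⇒ n(n−1) = 2970. Since 55·54 = 2970, n = 55.

55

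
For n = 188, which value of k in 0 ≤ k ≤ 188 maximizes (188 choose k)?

94

C(188,k) is maximized at k = 188/2 = 94.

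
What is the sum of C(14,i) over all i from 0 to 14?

16384

Setting x = 1 in (1+x)^14 gives Σ C(14,i) = 2^14 = 16384.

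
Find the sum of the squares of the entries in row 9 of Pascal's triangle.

Σ C(9,r)² is the coefficient of x^9 in (1+x)^9(1+x)^9 = (1+x)^18, i.e. C(18,9) = 48620.

48620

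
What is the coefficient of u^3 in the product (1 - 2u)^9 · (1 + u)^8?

32

Coefficient of u^3 = Σ_{j} C(9,j)·(-2)^j·C(8,3-j)·1^(3-j) for j from 0 to 3.
= 56 + (-504) + 1152 + (-672) = 32.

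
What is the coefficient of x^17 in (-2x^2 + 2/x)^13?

General term: C(13,j)·(-2x^2)^j·(2/x)^(13-j), with x-exponent 2j − 1(13−j) = 3j − 13.
Set 3j − 13 = 17: j = 10.
C(13,10) = 286; (-2)^10 = 1024; 2^3 = 8.
Coefficient = 286 · 1024 · 8 = 2342912.

2342912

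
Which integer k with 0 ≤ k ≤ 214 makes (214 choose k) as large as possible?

107

C(214,k) is maximized at k = 214/2 = 107.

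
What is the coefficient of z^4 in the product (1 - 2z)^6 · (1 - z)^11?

Coefficient of z^4 = Σ_{j} C(6,j)·(-2)^j·C(11,4-j)·(-1)^(4-j) for j from 0 to 4.
= 330 + 1980 + 3300 + 1760 + 240 = 7610.

7610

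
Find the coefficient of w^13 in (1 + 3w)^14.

The general term is C(14,j)·(1)^j·(3w)^(14-j); the w^13 term has j = 1.
C(14,1) = 14.
Coefficient = C(14,1) · 3^13 = 14 · 1594323 = 22320522.

22320522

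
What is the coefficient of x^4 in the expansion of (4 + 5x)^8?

11200000

The general term is C(8,j)·(4)^j·(5x)^(8-j); the x^4 term has j = 4.
C(8,4) = 70.
Coefficient = C(8,4) · 4^4 · 5^4 = 70 · 256 · 625 = 11200000.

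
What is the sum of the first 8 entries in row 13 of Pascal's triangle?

1 + 13 + 78 + 286 + 715 + 1287 + 1716 + 1716 = 5812.

5812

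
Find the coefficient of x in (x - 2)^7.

448

The general term is C(7,j)·(x)^j·(-2)^(7-j); the x^1 term has j = 1.
C(7,1) = 7.
Coefficient = C(7,1) · (-2)^6 = 7 · 64 = 448.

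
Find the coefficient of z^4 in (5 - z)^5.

25

The general term is C(5,j)·(5)^j·(-z)^(5-j); the z^4 term has j = 1.
C(5,1) = 5.
Coefficient = C(5,1) · 5^1 = 5 · 5 = 25.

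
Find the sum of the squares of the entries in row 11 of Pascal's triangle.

705432

By Vandermonde's identity, Σ C(11,i)² = C(22,11) = 705432.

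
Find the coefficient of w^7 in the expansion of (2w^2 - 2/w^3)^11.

General term: C(11,j)·(2w^2)^j·(-2/w^3)^(11-j), with w-exponent 2j − 3(11−j) = 5j − 33.
Set 5j − 33 = 7: j = 8.
C(11,8) = 165; 2^8 = 256; (-2)^3 = -8.
Coefficient = 165 · 256 · (-8) = -337920.

-337920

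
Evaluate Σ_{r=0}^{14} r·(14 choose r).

114688

Differentiating (1+x)^14 and setting x=1: Σ r·C(14,r) = 14·2^13 = 114688.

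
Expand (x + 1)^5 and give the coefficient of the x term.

The general term is C(5,j)·(x)^j·(1)^(5-j); the x^1 term has j = 1.
C(5,1) = 5.
Coefficient = C(5,1) = 5.

5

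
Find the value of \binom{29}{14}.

77558760

C(29,14) = (29·28·27·26·25·24·23·22·21·20·19·18·17·16) / 14! = 6761440164390912000 / 87178291200 = 77558760.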